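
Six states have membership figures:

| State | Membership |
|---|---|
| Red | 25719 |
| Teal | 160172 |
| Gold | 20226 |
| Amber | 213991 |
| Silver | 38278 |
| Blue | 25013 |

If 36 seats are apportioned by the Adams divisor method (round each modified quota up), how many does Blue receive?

Standard divisor 483399/36 ≈ 13427.75; standard quotas: Red 1.915, Teal 11.928, Gold 1.506, Amber 15.936, Silver 2.851, Blue 1.863.
Rounding up gives 2, 12, 2, 16, 3, 2 = 37 seats, so the divisor must be adjusted.
With modified divisor 14400: modified quotas Red 1.786, Teal 11.123, Gold 1.405, Amber 14.860, Silver 2.658, Blue 1.737.
Rounding up: Red 2, Teal 12, Gold 2, Amber 15, Silver 3, Blue 2 (total 36).
Blue receives 2.

2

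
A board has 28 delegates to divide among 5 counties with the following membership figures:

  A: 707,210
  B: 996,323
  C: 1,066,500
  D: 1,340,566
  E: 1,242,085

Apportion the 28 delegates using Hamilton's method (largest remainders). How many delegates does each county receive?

A 4; B 5; C 6; D 7; E 6

Standard divisor: 5352684 ÷ 28 ≈ 191167.286.
Standard quotas: A 3.6994, B 5.2118, C 5.5789, D 7.0125, E 6.4974.
Lower quotas: A 3, B 5, C 5, D 7, E 6 (sum 26, leaving 2 seats).
Remainders in descending order: A 0.6994, C 0.5789, E 0.4974, B 0.2118, D 0.0125.
Largest remainders: A, C receive the extra seats.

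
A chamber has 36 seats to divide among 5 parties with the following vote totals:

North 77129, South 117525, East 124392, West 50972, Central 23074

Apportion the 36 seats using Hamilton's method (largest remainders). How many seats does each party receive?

North 7, South 11, East 11, West 5, Central 2

Total 393092; standard divisor 393092/36 ≈ 10919.222.
Standard quotas: North 7.0636, South 10.7631, East 11.3920, West 4.6681, Central 2.1132.
Lower quotas: North 7, South 10, East 11, West 4, Central 2 (sum 34, leaving 2 seats).
Remainders in descending order: South 0.7631, West 0.6681, East 0.3920, Central 0.1132, North 0.0636.
Largest remainders: South, West receive the extra seats.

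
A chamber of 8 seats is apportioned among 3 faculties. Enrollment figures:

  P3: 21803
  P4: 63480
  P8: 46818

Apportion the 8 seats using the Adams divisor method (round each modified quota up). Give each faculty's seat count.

P3 2, P4 3, P8 3

Standard divisor 132101/8 ≈ 16512.625; standard quotas: P3 1.320, P4 3.844, P8 2.835.
Rounding up gives 2, 4, 3 = 9 seats, so the divisor must be adjusted.
With modified divisor 21352.9: modified quotas P3 1.021, P4 2.973, P8 2.193.
Rounding up: P3 2, P4 3, P8 3 (total 8).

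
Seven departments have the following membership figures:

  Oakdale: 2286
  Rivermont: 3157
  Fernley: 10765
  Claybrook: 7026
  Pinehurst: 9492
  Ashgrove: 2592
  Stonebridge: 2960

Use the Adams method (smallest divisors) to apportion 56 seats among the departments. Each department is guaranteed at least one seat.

Oakdale: 4; Rivermont: 5; Fernley: 15; Claybrook: 10; Pinehurst: 13; Ashgrove: 4; Stonebridge: 5

Standard divisor 38278/56 ≈ 683.536; standard quotas: Oakdale 3.344, Rivermont 4.619, Fernley 15.749, Claybrook 10.279, Pinehurst 13.887, Ashgrove 3.792, Stonebridge 4.330.
Rounding up gives 4, 5, 16, 11, 14, 4, 5 = 59 seats, so the divisor must be adjusted.
With modified divisor 735: modified quotas Oakdale 3.110, Rivermont 4.295, Fernley 14.646, Claybrook 9.559, Pinehurst 12.914, Ashgrove 3.527, Stonebridge 4.027.
Rounding up: Oakdale 4, Rivermont 5, Fernley 15, Claybrook 10, Pinehurst 13, Ashgrove 4, Stonebridge 5 (total 56).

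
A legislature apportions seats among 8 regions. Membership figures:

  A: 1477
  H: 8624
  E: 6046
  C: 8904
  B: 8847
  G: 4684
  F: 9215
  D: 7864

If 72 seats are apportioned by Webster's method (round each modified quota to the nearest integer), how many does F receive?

12

Standard divisor 55661/72 ≈ 773.069; standard quotas: A 1.911, H 11.156, E 7.821, C 11.518, B 11.444, G 6.059, F 11.920, D 10.172.
Rounding to the nearest integer gives A 2, H 11, E 8, C 12, B 11, G 6, F 12, D 10 — total 72, matching the house size, so no adjustment is needed.
F receives 12.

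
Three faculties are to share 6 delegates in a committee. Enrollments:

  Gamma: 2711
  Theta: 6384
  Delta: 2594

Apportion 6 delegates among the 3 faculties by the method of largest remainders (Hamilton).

Standard divisor: 11689 ÷ 6 ≈ 1948.167.
Standard quotas: Gamma 1.3916, Theta 3.2769, Delta 1.3315.
Lower quotas: Gamma 1, Theta 3, Delta 1 (sum 5, leaving 1 seat).
Remainders in descending order: Gamma 0.3916, Delta 0.3315, Theta 0.2769.
The surplus seat goes to Gamma.

Gamma=2; Theta=3; Delta=1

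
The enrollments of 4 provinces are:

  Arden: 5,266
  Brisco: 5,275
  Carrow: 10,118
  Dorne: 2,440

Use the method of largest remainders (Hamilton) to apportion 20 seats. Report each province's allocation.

Arden: 4, Brisco: 5, Carrow: 9, Dorne: 2

The standard divisor is 23099/20 ≈ 1154.95.
Standard quotas: Arden 4.5595, Brisco 4.5673, Carrow 8.7606, Dorne 2.1126.
Lower quotas: Arden 4, Brisco 4, Carrow 8, Dorne 2 (sum 18, leaving 2 seats).
Remainders in descending order: Carrow 0.7606, Brisco 0.5673, Arden 0.5595, Dorne 0.1126.
The surplus seats go to Carrow, Brisco.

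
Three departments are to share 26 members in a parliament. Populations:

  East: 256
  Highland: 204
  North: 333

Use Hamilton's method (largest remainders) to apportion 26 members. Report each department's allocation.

East=8; Highland=7; North=11

The standard divisor is 793/26 ≈ 30.5.
Standard quotas: East 8.393, Highland 6.689, North 10.918.
Lower quotas: East 8, Highland 6, North 10 (sum 24, leaving 2 seats).
Remainders in descending order: North 0.918, Highland 0.689, East 0.393.
Largest remainders: North, Highland receive the extra seats.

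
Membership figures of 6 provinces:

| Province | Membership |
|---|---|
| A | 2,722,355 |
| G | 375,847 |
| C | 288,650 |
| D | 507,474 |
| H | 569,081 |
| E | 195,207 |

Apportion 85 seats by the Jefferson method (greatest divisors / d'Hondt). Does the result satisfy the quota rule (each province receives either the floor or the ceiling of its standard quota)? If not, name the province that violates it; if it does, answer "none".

Standard quotas: A 49.671, G 6.858, C 5.267, D 9.259, H 10.383, E 3.562.
Jefferson allocation: A 51, G 7, C 5, D 9, H 10, E 3.
A has quota 49.671 (lower 49, upper 50) but receives 51 — outside the quota interval.

A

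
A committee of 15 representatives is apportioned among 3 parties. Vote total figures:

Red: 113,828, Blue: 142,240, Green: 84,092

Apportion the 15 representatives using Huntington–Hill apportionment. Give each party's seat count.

Red 5; Blue 6; Green 4

With divisor 23112: modified quotas Red 4.925, Blue 6.154, Green 3.638.
Geometric-mean thresholds: Red √(4·5)=4.472, Blue √(6·7)=6.481, Green √(3·4)=3.464.
Each quota rounded against its threshold gives Red 5, Blue 6, Green 4 (total 15).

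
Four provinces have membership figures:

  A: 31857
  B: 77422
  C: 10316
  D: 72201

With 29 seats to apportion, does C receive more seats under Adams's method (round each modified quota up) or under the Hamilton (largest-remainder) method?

Adams

Adams: A 5, B 11, C 2, D 11.
Hamilton: A 5, B 12, C 1, D 11.
C gets 2 under Adams and 1 under Hamilton.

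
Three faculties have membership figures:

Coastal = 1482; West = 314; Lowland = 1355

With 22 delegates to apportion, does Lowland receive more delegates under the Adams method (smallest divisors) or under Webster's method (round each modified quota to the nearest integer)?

Webster

Adams: Coastal 10, West 3, Lowland 9.
Webster: Coastal 10, West 2, Lowland 10.
Lowland gets 9 under Adams and 10 under Webster.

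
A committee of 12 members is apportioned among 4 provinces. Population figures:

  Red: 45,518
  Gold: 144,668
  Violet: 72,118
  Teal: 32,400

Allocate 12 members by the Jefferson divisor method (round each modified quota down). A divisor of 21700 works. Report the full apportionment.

Red=2; Gold=6; Violet=3; Teal=1

With modified divisor 21700: modified quotas Red 2.098, Gold 6.667, Violet 3.323, Teal 1.493.
Rounding down: Red 2, Gold 6, Violet 3, Teal 1 (total 12).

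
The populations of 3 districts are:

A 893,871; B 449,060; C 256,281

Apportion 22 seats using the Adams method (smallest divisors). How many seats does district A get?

12

Standard divisor 1599212/22 ≈ 72691.455; standard quotas: A 12.297, B 6.178, C 3.526.
Rounding up gives 13, 7, 4 = 24 seats, so the divisor must be adjusted.
With modified divisor 78100: modified quotas A 11.445, B 5.750, C 3.281.
Rounding up: A 12, B 6, C 4 (total 22).
A receives 12.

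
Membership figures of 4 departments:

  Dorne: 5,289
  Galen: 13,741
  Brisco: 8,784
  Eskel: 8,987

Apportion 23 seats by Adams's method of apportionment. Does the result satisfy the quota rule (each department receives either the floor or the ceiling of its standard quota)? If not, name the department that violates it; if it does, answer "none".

none

Standard quotas: Dorne 3.306, Galen 8.588, Brisco 5.490, Eskel 5.617.
Adams allocation: Dorne 4, Galen 8, Brisco 5, Eskel 6.
Every allocation lies between the lower and upper quota.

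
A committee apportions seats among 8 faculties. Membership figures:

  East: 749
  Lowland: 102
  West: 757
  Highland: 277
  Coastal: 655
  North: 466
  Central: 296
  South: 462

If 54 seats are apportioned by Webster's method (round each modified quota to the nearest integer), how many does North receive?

Standard divisor 3764/54 ≈ 69.704; standard quotas: East 10.745, Lowland 1.463, West 10.860, Highland 3.974, Coastal 9.397, North 6.685, Central 4.247, South 6.628.
Rounding to the nearest integer gives East 11, Lowland 1, West 11, Highland 4, Coastal 9, North 7, Central 4, South 7 — total 54, matching the house size, so no adjustment is needed.
North receives 7.

7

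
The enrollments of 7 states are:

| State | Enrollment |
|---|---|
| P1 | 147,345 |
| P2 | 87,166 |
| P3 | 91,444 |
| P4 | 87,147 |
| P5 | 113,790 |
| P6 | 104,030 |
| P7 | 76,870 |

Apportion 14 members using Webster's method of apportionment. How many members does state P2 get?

Standard divisor 707792/14 ≈ 50556.571; standard quotas: P1 2.914, P2 1.724, P3 1.809, P4 1.724, P5 2.251, P6 2.058, P7 1.520.
Rounding to the nearest integer gives 3, 2, 2, 2, 2, 2, 2 = 15 seats, so the divisor must be adjusted.
With modified divisor 54700: modified quotas P1 2.694, P2 1.594, P3 1.672, P4 1.593, P5 2.080, P6 1.902, P7 1.405.
Rounding to the nearest integer: P1 3, P2 2, P3 2, P4 2, P5 2, P6 2, P7 1 (total 14).
P2 receives 2.

2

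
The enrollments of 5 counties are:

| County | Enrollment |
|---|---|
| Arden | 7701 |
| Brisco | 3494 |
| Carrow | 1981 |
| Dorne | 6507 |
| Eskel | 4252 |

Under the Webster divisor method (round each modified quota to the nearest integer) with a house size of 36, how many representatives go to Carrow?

Standard divisor 23935/36 ≈ 664.861; standard quotas: Arden 11.583, Brisco 5.255, Carrow 2.980, Dorne 9.787, Eskel 6.395.
Rounding to the nearest integer gives Arden 12, Brisco 5, Carrow 3, Dorne 10, Eskel 6 — total 36, matching the house size, so no adjustment is needed.
Carrow receives 3.

3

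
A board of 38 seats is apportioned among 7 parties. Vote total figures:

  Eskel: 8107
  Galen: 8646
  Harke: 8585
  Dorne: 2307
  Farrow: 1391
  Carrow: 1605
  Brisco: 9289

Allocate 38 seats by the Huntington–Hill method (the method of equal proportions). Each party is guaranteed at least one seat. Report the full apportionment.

Eskel: 8, Galen: 8, Harke: 8, Dorne: 2, Farrow: 1, Carrow: 2, Brisco: 9

With divisor 1051: modified quotas Eskel 7.714, Galen 8.226, Harke 8.168, Dorne 2.195, Farrow 1.324, Carrow 1.527, Brisco 8.838.
Geometric-mean thresholds: Eskel √(7·8)=7.483, Galen √(8·9)=8.485, Harke √(8·9)=8.485, Dorne √(2·3)=2.449, Farrow √(1·2)=1.414, Carrow √(1·2)=1.414, Brisco √(8·9)=8.485.
Each quota rounded against its threshold gives Eskel 8, Galen 8, Harke 8, Dorne 2, Farrow 1, Carrow 2, Brisco 9 (total 38).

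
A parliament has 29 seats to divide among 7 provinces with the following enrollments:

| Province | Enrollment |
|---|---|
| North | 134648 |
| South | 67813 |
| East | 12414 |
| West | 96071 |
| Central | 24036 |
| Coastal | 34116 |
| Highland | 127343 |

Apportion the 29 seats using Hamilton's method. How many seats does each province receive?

Standard divisor: 496441 ÷ 29 ≈ 17118.655.
Standard quotas: North 7.8656, South 3.9614, East 0.7252, West 5.6121, Central 1.4041, Coastal 1.9929, Highland 7.4388.
Lower quotas: North 7, South 3, East 0, West 5, Central 1, Coastal 1, Highland 7 (sum 24, leaving 5 seats).
Remainders in descending order: Coastal 0.9929, South 0.9614, North 0.8656, East 0.7252, West 0.6121, Highland 0.4388, Central 0.4041.
The surplus seats go to Coastal, South, North, East, West.

North 8, South 4, East 1, West 6, Central 1, Coastal 2, Highland 7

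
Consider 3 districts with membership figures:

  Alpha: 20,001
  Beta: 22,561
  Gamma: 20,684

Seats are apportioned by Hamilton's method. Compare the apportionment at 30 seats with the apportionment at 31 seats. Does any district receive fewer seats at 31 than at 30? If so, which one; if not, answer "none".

none

At 30 seats: Alpha 9, Beta 11, Gamma 10.
At 31 seats: Alpha 10, Beta 11, Gamma 10.
No district's allocation decreased.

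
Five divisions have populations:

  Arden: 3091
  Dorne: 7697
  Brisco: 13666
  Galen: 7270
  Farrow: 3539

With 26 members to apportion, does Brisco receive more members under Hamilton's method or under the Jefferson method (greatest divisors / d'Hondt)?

Hamilton: Arden 2, Dorne 6, Brisco 10, Galen 5, Farrow 3.
Jefferson: Arden 2, Dorne 6, Brisco 11, Galen 5, Farrow 2.
Brisco gets 10 under Hamilton and 11 under Jefferson.

Jefferson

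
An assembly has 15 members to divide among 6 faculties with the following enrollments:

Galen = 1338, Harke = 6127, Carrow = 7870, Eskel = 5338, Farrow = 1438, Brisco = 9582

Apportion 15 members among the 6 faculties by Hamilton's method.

The standard divisor is 31693/15 ≈ 2112.867.
Standard quotas: Galen 0.6333, Harke 2.8999, Carrow 3.7248, Eskel 2.5264, Farrow 0.6806, Brisco 4.5351.
Lower quotas: Galen 0, Harke 2, Carrow 3, Eskel 2, Farrow 0, Brisco 4 (sum 11, leaving 4 seats).
Remainders in descending order: Harke 0.8999, Carrow 0.7248, Farrow 0.6806, Galen 0.6333, Brisco 0.5351, Eskel 0.5264.
The surplus seats go to Harke, Carrow, Farrow, Galen.

Galen 1; Harke 3; Carrow 4; Eskel 2; Farrow 1; Brisco 4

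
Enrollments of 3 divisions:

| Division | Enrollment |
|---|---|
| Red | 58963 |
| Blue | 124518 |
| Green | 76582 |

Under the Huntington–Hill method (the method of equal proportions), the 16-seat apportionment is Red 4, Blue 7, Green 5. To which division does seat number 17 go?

Priority for the next seat is population ÷ (√(s·(s+1))).
Priorities: Red 13184.528, Blue 16639.418, Green 13981.896.
Highest priority: Blue.

Blue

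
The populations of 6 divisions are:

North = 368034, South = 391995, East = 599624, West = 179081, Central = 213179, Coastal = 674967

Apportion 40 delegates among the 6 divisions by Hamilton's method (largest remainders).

North=6, South=6, East=10, West=3, Central=4, Coastal=11

The standard divisor is 2426880/40 = 60672.
Standard quotas: North 6.0660, South 6.4609, East 9.8830, West 2.9516, Central 3.5136, Coastal 11.1249.
Lower quotas: North 6, South 6, East 9, West 2, Central 3, Coastal 11 (sum 37, leaving 3 seats).
Remainders in descending order: West 0.9516, East 0.8830, Central 0.5136, South 0.4609, Coastal 0.1249, North 0.0660.
The surplus seats go to West, East, Central.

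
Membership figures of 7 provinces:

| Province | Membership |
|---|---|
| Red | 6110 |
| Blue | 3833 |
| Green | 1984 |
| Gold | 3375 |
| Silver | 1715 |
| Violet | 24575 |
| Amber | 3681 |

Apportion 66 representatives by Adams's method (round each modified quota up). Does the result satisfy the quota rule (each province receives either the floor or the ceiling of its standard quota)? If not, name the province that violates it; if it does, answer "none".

Violet

Standard quotas: Red 8.907, Blue 5.588, Green 2.892, Gold 4.920, Silver 2.500, Violet 35.826, Amber 5.366.
Adams allocation: Red 9, Blue 6, Green 3, Gold 5, Silver 3, Violet 34, Amber 6.
Violet has quota 35.826 (lower 35, upper 36) but receives 34 — outside the quota interval.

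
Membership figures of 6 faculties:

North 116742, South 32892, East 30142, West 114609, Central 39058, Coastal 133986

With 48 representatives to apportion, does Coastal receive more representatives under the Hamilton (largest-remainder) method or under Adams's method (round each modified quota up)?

Hamilton

Hamilton: North 12, South 3, East 3, West 12, Central 4, Coastal 14.
Adams: North 12, South 4, East 3, West 12, Central 4, Coastal 13.
Coastal gets 14 under Hamilton and 13 under Adams.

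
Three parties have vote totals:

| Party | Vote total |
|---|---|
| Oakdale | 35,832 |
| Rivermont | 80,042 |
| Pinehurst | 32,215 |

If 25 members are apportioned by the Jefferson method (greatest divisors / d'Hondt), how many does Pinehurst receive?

5

Standard divisor 148089/25 ≈ 5923.56; standard quotas: Oakdale 6.049, Rivermont 13.512, Pinehurst 5.438.
Rounding down gives 6, 13, 5 = 24 seats, so the divisor must be adjusted.
With modified divisor 5500: modified quotas Oakdale 6.515, Rivermont 14.553, Pinehurst 5.857.
Rounding down: Oakdale 6, Rivermont 14, Pinehurst 5 (total 25).
Pinehurst receives 5.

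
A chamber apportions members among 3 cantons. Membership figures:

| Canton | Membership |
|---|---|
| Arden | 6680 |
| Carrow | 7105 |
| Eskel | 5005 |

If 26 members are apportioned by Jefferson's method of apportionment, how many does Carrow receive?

Standard divisor 18790/26 ≈ 722.692; standard quotas: Arden 9.243, Carrow 9.831, Eskel 6.925.
Rounding down gives 9, 9, 6 = 24 seats, so the divisor must be adjusted.
With modified divisor 700: modified quotas Arden 9.543, Carrow 10.150, Eskel 7.150.
Rounding down: Arden 9, Carrow 10, Eskel 7 (total 26).
Carrow receives 10.

10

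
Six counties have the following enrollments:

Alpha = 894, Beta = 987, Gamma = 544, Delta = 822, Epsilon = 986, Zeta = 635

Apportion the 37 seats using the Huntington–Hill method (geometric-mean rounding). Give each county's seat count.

With divisor 131.8: modified quotas Alpha 6.783, Beta 7.489, Gamma 4.127, Delta 6.237, Epsilon 7.481, Zeta 4.818.
Geometric-mean thresholds: Alpha √(6·7)=6.481, Beta √(7·8)=7.483, Gamma √(4·5)=4.472, Delta √(6·7)=6.481, Epsilon √(7·8)=7.483, Zeta √(4·5)=4.472.
Each quota rounded against its threshold gives Alpha 7, Beta 8, Gamma 4, Delta 6, Epsilon 7, Zeta 5 (total 37).

Alpha 7, Beta 8, Gamma 4, Delta 6, Epsilon 7, Zeta 5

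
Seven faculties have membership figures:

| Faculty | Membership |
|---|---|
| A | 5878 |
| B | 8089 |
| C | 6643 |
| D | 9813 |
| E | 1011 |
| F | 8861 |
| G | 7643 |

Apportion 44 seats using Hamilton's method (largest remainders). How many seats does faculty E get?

1

Total 47938; standard divisor 47938/44 ≈ 1089.5.
Standard quotas: A 5.3951, B 7.4245, C 6.0973, D 9.0069, E 0.9279, F 8.1331, G 7.0151.
Lower quotas: A 5, B 7, C 6, D 9, E 0, F 8, G 7 (sum 42, leaving 2 seats).
Remainders in descending order: E 0.9279, B 0.4245, A 0.3951, F 0.1331, C 0.0973, G 0.0151, D 0.0069.
Largest remainders: E, B receive the extra seats.
E receives 1.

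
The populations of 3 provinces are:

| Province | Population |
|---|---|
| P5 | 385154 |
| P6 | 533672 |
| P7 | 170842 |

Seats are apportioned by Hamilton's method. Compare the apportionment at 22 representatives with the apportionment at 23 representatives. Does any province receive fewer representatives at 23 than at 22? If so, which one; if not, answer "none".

none

At 22 seats: P5 8, P6 11, P7 3.
At 23 seats: P5 8, P6 11, P7 4.
No province's allocation decreased.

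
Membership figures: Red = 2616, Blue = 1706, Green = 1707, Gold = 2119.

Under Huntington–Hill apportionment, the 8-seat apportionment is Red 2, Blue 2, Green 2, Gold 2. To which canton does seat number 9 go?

Priority for the next seat is population ÷ (√(s·(s+1))).
Priorities: Red 1067.978, Blue 696.472, Green 696.880, Gold 865.078.
Highest priority: Red.

Red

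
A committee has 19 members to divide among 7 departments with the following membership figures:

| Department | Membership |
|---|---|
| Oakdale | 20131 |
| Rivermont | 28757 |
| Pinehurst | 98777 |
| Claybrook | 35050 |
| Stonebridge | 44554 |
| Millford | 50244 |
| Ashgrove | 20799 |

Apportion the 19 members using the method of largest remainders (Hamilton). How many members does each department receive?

Oakdale 1; Rivermont 2; Pinehurst 6; Claybrook 2; Stonebridge 3; Millford 3; Ashgrove 2

Standard divisor: 298312 ÷ 19 ≈ 15700.632.
Standard quotas: Oakdale 1.2822, Rivermont 1.8316, Pinehurst 6.2913, Claybrook 2.2324, Stonebridge 2.8377, Millford 3.2001, Ashgrove 1.3247.
Lower quotas: Oakdale 1, Rivermont 1, Pinehurst 6, Claybrook 2, Stonebridge 2, Millford 3, Ashgrove 1 (sum 16, leaving 3 seats).
Remainders in descending order: Stonebridge 0.8377, Rivermont 0.8316, Ashgrove 0.3247, Pinehurst 0.2913, Oakdale 0.2822, Claybrook 0.2324, Millford 0.2001.
The surplus seats go to Stonebridge, Rivermont, Ashgrove.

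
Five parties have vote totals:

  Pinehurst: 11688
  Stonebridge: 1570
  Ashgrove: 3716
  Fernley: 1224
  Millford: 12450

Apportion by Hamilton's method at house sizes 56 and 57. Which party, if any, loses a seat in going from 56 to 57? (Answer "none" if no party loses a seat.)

At 56 seats: Pinehurst 21, Stonebridge 3, Ashgrove 7, Fernley 2, Millford 23.
At 57 seats: Pinehurst 22, Stonebridge 3, Ashgrove 7, Fernley 2, Millford 23.
No party's allocation decreased.

none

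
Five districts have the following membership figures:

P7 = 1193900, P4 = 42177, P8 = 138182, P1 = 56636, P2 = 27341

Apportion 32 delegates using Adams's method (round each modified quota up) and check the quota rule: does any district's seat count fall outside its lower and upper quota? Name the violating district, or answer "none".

Standard quotas: P7 26.199, P4 0.926, P8 3.032, P1 1.243, P2 0.600.
Adams allocation: P7 25, P4 1, P8 3, P1 2, P2 1.
P7 has quota 26.199 (lower 26, upper 27) but receives 25 — outside the quota interval.

P7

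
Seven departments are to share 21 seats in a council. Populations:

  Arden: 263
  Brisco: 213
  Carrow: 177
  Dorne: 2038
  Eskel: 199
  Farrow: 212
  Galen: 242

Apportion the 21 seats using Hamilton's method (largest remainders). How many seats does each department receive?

Arden: 2; Brisco: 1; Carrow: 1; Dorne: 13; Eskel: 1; Farrow: 1; Galen: 2

Total 3344; standard divisor 3344/21 ≈ 159.238.
Standard quotas: Arden 1.652, Brisco 1.338, Carrow 1.112, Dorne 12.798, Eskel 1.250, Farrow 1.331, Galen 1.520.
Lower quotas: Arden 1, Brisco 1, Carrow 1, Dorne 12, Eskel 1, Farrow 1, Galen 1 (sum 18, leaving 3 seats).
Remainders in descending order: Dorne 0.798, Arden 0.652, Galen 0.520, Brisco 0.338, Farrow 0.331, Eskel 0.250, Carrow 0.112.
Largest remainders: Dorne, Arden, Galen receive the extra seats.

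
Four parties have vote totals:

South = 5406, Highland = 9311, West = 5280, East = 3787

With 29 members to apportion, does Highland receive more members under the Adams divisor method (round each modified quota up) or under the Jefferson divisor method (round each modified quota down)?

Jefferson

Adams: South 7, Highland 11, West 6, East 5.
Jefferson: South 7, Highland 12, West 6, East 4.
Highland gets 11 under Adams and 12 under Jefferson.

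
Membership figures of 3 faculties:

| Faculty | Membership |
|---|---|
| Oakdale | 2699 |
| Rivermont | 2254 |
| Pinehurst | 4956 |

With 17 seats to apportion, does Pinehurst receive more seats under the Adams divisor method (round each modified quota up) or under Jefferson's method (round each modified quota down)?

Adams: Oakdale 5, Rivermont 4, Pinehurst 8.
Jefferson: Oakdale 4, Rivermont 4, Pinehurst 9.
Pinehurst gets 8 under Adams and 9 under Jefferson.

Jefferson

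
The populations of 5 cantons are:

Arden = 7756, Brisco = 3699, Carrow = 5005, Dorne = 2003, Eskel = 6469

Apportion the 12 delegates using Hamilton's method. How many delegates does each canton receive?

Total 24932; standard divisor 24932/12 ≈ 2077.667.
Standard quotas: Arden 3.7330, Brisco 1.7804, Carrow 2.4090, Dorne 0.9641, Eskel 3.1136.
Lower quotas: Arden 3, Brisco 1, Carrow 2, Dorne 0, Eskel 3 (sum 9, leaving 3 seats).
Remainders in descending order: Dorne 0.9641, Brisco 0.7804, Arden 0.7330, Carrow 0.4090, Eskel 0.1136.
Largest remainders: Dorne, Brisco, Arden receive the extra seats.

Arden: 4, Brisco: 2, Carrow: 2, Dorne: 1, Eskel: 3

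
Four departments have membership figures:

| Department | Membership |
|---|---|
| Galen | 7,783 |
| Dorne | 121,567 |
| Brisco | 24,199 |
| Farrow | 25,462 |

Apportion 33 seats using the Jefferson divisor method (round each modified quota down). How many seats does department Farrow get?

5

Standard divisor 179011/33 ≈ 5424.576; standard quotas: Galen 1.435, Dorne 22.410, Brisco 4.461, Farrow 4.694.
Rounding down gives 1, 22, 4, 4 = 31 seats, so the divisor must be adjusted.
With modified divisor 5070.71: modified quotas Galen 1.535, Dorne 23.974, Brisco 4.772, Farrow 5.021.
Rounding down: Galen 1, Dorne 23, Brisco 4, Farrow 5 (total 33).
Farrow receives 5.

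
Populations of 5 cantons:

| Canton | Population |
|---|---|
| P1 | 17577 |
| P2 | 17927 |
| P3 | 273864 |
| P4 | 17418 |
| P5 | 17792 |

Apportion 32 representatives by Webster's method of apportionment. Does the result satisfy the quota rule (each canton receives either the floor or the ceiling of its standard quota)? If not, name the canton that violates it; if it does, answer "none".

P3

Standard quotas: P1 1.632, P2 1.665, P3 25.433, P4 1.618, P5 1.652.
Webster allocation: P1 2, P2 2, P3 24, P4 2, P5 2.
P3 has quota 25.433 (lower 25, upper 26) but receives 24 — outside the quota interval.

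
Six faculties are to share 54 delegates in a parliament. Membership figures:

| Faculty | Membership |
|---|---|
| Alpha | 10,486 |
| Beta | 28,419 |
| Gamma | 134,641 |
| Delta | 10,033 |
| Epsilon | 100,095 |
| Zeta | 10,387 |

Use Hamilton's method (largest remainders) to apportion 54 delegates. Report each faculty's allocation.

Alpha 2, Beta 5, Gamma 25, Delta 2, Epsilon 18, Zeta 2

Total 294061; standard divisor 294061/54 ≈ 5445.574.
Standard quotas: Alpha 1.9256, Beta 5.2187, Gamma 24.7248, Delta 1.8424, Epsilon 18.3810, Zeta 1.9074.
Lower quotas: Alpha 1, Beta 5, Gamma 24, Delta 1, Epsilon 18, Zeta 1 (sum 50, leaving 4 seats).
Remainders in descending order: Alpha 0.9256, Zeta 0.9074, Delta 0.8424, Gamma 0.7248, Epsilon 0.3810, Beta 0.2187.
The surplus seats go to Alpha, Zeta, Delta, Gamma.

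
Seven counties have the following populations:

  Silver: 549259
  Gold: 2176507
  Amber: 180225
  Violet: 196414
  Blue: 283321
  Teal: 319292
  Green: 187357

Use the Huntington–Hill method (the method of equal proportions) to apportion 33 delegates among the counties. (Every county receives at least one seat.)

With divisor 123620: modified quotas Silver 4.443, Gold 17.606, Amber 1.458, Violet 1.589, Blue 2.292, Teal 2.583, Green 1.516.
Geometric-mean thresholds: Silver √(4·5)=4.472, Gold √(17·18)=17.493, Amber √(1·2)=1.414, Violet √(1·2)=1.414, Blue √(2·3)=2.449, Teal √(2·3)=2.449, Green √(1·2)=1.414.
Each quota rounded against its threshold gives Silver 4, Gold 18, Amber 2, Violet 2, Blue 2, Teal 3, Green 2 (total 33).

Silver: 4; Gold: 18; Amber: 2; Violet: 2; Blue: 2; Teal: 3; Green: 2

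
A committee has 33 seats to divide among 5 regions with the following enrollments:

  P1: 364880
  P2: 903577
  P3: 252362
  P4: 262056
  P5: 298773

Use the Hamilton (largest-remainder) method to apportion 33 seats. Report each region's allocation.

P1=6, P2=14, P3=4, P4=4, P5=5

Standard divisor: 2081648 ÷ 33 ≈ 63080.242.
Standard quotas: P1 5.7844, P2 14.3242, P3 4.0007, P4 4.1543, P5 4.7364.
Lower quotas: P1 5, P2 14, P3 4, P4 4, P5 4 (sum 31, leaving 2 seats).
Remainders in descending order: P1 0.7844, P5 0.7364, P2 0.3242, P4 0.1543, P3 0.0007.
The surplus seats go to P1, P5.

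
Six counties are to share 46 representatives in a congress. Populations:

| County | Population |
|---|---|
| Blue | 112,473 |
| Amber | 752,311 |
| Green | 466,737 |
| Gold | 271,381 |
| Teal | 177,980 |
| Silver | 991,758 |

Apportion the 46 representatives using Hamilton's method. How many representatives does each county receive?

Blue 2, Amber 12, Green 8, Gold 5, Teal 3, Silver 16

Standard divisor: 2772640 ÷ 46 ≈ 60274.783.
Standard quotas: Blue 1.8660, Amber 12.4814, Green 7.7435, Gold 4.5024, Teal 2.9528, Silver 16.4539.
Lower quotas: Blue 1, Amber 12, Green 7, Gold 4, Teal 2, Silver 16 (sum 42, leaving 4 seats).
Remainders in descending order: Teal 0.9528, Blue 0.8660, Green 0.7435, Gold 0.5024, Amber 0.4814, Silver 0.4539.
The surplus seats go to Teal, Blue, Green, Gold.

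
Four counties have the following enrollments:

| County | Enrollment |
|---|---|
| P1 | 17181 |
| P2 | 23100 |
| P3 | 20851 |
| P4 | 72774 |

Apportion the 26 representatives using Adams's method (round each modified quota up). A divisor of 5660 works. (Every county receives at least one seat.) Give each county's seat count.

With modified divisor 5660: modified quotas P1 3.036, P2 4.081, P3 3.684, P4 12.858.
Rounding up: P1 4, P2 5, P3 4, P4 13 (total 26).

P1=4; P2=5; P3=4; P4=13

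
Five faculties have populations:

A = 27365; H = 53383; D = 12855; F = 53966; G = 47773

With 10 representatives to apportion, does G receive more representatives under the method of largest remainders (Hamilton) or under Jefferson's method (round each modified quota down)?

Jefferson

Hamilton: A 1, H 3, D 1, F 3, G 2.
Jefferson: A 1, H 3, D 0, F 3, G 3.
G gets 2 under Hamilton and 3 under Jefferson.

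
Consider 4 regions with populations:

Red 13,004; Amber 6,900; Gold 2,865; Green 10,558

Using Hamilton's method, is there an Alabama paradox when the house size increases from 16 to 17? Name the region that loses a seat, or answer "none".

Gold

At 16 seats: Red 6, Amber 3, Gold 2, Green 5.
At 17 seats: Red 7, Amber 4, Gold 1, Green 5.
Gold drops from 2 to 1.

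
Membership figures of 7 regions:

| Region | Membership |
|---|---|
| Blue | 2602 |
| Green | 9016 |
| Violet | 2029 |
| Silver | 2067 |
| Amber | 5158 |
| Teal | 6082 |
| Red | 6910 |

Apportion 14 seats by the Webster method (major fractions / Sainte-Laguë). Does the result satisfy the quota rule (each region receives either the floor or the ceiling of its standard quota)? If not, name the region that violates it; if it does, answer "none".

Standard quotas: Blue 1.076, Green 3.727, Violet 0.839, Silver 0.855, Amber 2.132, Teal 2.514, Red 2.857.
Webster allocation: Blue 1, Green 4, Violet 1, Silver 1, Amber 2, Teal 2, Red 3.
Every allocation lies between the lower and upper quota.

none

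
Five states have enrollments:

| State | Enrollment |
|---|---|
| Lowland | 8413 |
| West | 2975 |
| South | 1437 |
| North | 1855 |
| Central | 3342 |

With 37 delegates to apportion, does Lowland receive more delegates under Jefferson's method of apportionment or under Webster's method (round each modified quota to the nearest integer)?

Jefferson

Jefferson: Lowland 18, West 6, South 3, North 3, Central 7.
Webster: Lowland 17, West 6, South 3, North 4, Central 7.
Lowland gets 18 under Jefferson and 17 under Webster.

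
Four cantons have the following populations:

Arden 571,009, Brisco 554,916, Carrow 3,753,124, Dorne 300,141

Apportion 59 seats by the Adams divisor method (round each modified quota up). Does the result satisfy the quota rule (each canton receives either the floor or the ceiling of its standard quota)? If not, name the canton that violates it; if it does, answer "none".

Standard quotas: Arden 6.505, Brisco 6.321, Carrow 42.755, Dorne 3.419.
Adams allocation: Arden 7, Brisco 7, Carrow 41, Dorne 4.
Carrow has quota 42.755 (lower 42, upper 43) but receives 41 — outside the quota interval.

Carrow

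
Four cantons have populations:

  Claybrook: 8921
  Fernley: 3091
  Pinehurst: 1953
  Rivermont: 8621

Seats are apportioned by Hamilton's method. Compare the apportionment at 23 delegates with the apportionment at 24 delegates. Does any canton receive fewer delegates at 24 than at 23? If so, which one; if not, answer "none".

none

At 23 seats: Claybrook 9, Fernley 3, Pinehurst 2, Rivermont 9.
At 24 seats: Claybrook 10, Fernley 3, Pinehurst 2, Rivermont 9.
No canton's allocation decreased.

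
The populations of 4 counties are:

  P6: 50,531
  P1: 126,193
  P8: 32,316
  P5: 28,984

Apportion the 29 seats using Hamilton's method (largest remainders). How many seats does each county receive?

P6=6, P1=15, P8=4, P5=4

Standard divisor: 238024 ÷ 29 ≈ 8207.724.
Standard quotas: P6 6.1565, P1 15.3749, P8 3.9373, P5 3.5313.
Lower quotas: P6 6, P1 15, P8 3, P5 3 (sum 27, leaving 2 seats).
Remainders in descending order: P8 0.9373, P5 0.5313, P1 0.3749, P6 0.1565.
The surplus seats go to P8, P5.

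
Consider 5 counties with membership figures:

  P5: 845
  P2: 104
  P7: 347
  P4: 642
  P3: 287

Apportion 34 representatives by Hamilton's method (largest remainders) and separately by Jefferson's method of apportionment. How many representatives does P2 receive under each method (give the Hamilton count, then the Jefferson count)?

Hamilton: P5 13, P2 2, P7 5, P4 10, P3 4.
Jefferson: P5 14, P2 1, P7 5, P4 10, P3 4.
P2 gets 2 under Hamilton and 1 under Jefferson.

2 and 1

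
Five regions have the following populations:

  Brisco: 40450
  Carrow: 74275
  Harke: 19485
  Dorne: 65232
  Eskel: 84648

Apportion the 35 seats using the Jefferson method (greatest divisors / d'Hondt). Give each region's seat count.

Brisco 5, Carrow 9, Harke 2, Dorne 8, Eskel 11

Standard divisor 284090/35 ≈ 8116.857; standard quotas: Brisco 4.983, Carrow 9.151, Harke 2.401, Dorne 8.037, Eskel 10.429.
Rounding down gives 4, 9, 2, 8, 10 = 33 seats, so the divisor must be adjusted.
With modified divisor 7600: modified quotas Brisco 5.322, Carrow 9.773, Harke 2.564, Dorne 8.583, Eskel 11.138.
Rounding down: Brisco 5, Carrow 9, Harke 2, Dorne 8, Eskel 11 (total 35).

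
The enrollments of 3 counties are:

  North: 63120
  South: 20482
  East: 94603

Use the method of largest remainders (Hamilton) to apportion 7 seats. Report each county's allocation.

Total 178205; standard divisor 178205/7 ≈ 25457.857.
Standard quotas: North 2.4794, South 0.8045, East 3.7161.
Lower quotas: North 2, South 0, East 3 (sum 5, leaving 2 seats).
Remainders in descending order: South 0.8045, East 0.7161, North 0.4794.
The surplus seats go to South, East.

North=2; South=1; East=4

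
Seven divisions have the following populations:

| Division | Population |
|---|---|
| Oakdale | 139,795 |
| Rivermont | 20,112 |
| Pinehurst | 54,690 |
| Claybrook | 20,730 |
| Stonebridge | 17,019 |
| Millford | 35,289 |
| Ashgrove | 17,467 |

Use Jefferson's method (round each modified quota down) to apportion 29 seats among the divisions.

Standard divisor 305102/29 ≈ 10520.759; standard quotas: Oakdale 13.288, Rivermont 1.912, Pinehurst 5.198, Claybrook 1.970, Stonebridge 1.618, Millford 3.354, Ashgrove 1.660.
Rounding down gives 13, 1, 5, 1, 1, 3, 1 = 25 seats, so the divisor must be adjusted.
With modified divisor 9200: modified quotas Oakdale 15.195, Rivermont 2.186, Pinehurst 5.945, Claybrook 2.253, Stonebridge 1.850, Millford 3.836, Ashgrove 1.899.
Rounding down: Oakdale 15, Rivermont 2, Pinehurst 5, Claybrook 2, Stonebridge 1, Millford 3, Ashgrove 1 (total 29).

Oakdale: 15, Rivermont: 2, Pinehurst: 5, Claybrook: 2, Stonebridge: 1, Millford: 3, Ashgrove: 1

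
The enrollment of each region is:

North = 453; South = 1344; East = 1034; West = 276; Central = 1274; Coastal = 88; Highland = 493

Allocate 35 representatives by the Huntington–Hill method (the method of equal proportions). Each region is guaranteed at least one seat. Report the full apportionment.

North 3, South 9, East 7, West 2, Central 9, Coastal 1, Highland 4

With divisor 142: modified quotas North 3.190, South 9.465, East 7.282, West 1.944, Central 8.972, Coastal 0.620, Highland 3.472.
Geometric-mean thresholds: North √(3·4)=3.464, South √(9·10)=9.487, East √(7·8)=7.483, West √(1·2)=1.414, Central √(8·9)=8.485, Coastal (min 1), Highland √(3·4)=3.464.
Each quota rounded against its threshold gives North 3, South 9, East 7, West 2, Central 9, Coastal 1, Highland 4 (total 35).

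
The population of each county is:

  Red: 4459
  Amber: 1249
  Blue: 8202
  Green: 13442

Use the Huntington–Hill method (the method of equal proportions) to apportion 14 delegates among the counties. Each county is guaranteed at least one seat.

Red=2; Amber=1; Blue=4; Green=7

With divisor 1954: modified quotas Red 2.282, Amber 0.639, Blue 4.198, Green 6.879.
Geometric-mean thresholds: Red √(2·3)=2.449, Amber (min 1), Blue √(4·5)=4.472, Green √(6·7)=6.481.
Each quota rounded against its threshold gives Red 2, Amber 1, Blue 4, Green 7 (total 14).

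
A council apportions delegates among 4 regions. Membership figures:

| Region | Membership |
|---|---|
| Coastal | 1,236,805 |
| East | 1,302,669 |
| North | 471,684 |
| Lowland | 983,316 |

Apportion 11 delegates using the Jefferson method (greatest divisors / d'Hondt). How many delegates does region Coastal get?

3

Standard divisor 3994474/11 ≈ 363134; standard quotas: Coastal 3.406, East 3.587, North 1.299, Lowland 2.708.
Rounding down gives 3, 3, 1, 2 = 9 seats, so the divisor must be adjusted.
With modified divisor 317400: modified quotas Coastal 3.897, East 4.104, North 1.486, Lowland 3.098.
Rounding down: Coastal 3, East 4, North 1, Lowland 3 (total 11).
Coastal receives 3.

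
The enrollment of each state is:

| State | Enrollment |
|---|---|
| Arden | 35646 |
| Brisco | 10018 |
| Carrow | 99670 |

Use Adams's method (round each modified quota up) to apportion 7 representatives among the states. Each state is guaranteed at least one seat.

Arden 2, Brisco 1, Carrow 4

Standard divisor 145334/7 ≈ 20762; standard quotas: Arden 1.717, Brisco 0.483, Carrow 4.801.
Rounding up gives 2, 1, 5 = 8 seats, so the divisor must be adjusted.
With modified divisor 29100: modified quotas Arden 1.225, Brisco 0.344, Carrow 3.425.
Rounding up: Arden 2, Brisco 1, Carrow 4 (total 7).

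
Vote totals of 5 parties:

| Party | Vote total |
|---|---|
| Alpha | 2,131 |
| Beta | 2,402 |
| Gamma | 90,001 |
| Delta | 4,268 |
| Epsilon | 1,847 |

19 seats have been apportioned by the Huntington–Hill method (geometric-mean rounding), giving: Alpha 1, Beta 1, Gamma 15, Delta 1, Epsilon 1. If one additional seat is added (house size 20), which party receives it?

Priority for the next seat is population ÷ (√(s·(s+1))).
Priorities: Alpha 1506.845, Beta 1698.470, Gamma 5809.540, Delta 3017.932, Epsilon 1306.026.
Highest priority: Gamma.

Gamma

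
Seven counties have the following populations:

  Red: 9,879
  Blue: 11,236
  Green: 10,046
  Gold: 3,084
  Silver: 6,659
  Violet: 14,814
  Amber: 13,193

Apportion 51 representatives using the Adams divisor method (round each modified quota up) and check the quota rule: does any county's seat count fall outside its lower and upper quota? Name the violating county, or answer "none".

Standard quotas: Red 7.311, Blue 8.316, Green 7.435, Gold 2.282, Silver 4.928, Violet 10.964, Amber 9.764.
Adams allocation: Red 7, Blue 8, Green 7, Gold 3, Silver 5, Violet 11, Amber 10.
Every allocation lies between the lower and upper quota.

none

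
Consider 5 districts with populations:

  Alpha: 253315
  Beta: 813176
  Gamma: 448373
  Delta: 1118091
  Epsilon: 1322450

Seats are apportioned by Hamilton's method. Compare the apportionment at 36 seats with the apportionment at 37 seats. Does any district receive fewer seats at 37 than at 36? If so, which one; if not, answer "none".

none

At 36 seats: Alpha 2, Beta 8, Gamma 4, Delta 10, Epsilon 12.
At 37 seats: Alpha 2, Beta 8, Gamma 4, Delta 11, Epsilon 12.
No district's allocation decreased.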